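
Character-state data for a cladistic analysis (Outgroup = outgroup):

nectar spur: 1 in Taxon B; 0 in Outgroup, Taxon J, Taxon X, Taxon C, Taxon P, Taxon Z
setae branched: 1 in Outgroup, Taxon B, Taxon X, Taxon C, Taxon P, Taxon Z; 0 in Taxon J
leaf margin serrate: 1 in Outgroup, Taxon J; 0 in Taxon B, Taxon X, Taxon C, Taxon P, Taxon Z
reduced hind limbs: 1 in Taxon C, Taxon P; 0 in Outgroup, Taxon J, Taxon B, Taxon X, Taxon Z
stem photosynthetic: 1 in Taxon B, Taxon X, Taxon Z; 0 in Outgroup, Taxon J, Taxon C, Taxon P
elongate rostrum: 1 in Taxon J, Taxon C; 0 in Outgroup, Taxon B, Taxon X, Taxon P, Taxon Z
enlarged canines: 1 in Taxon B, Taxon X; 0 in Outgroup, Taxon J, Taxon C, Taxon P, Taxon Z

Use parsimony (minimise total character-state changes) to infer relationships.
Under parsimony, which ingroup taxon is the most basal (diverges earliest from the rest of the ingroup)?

Character polarity is set by the outgroup: the derived state is whichever differs from the outgroup's state, so for setae branched, leaf margin serrate the derived state is '0', and for the remaining characters it is '1'.
nectar spur: derived state '1' in Taxon B only — an autapomorphy, so it tells us nothing about relationships among taxa.
setae branched (derived state '0') is unique to Taxon J (autapomorphy; uninformative for grouping).
leaf margin serrate (derived state '0') is shared by Taxon B, Taxon C, Taxon P, Taxon X, and Taxon Z — a synapomorphy uniting that clade.
reduced hind limbs: derived state '1' in Taxon C and Taxon P only — synapomorphy for {Taxon C, Taxon P}.
stem photosynthetic: derived state '1' in Taxon B, Taxon X, and Taxon Z only — synapomorphy for {Taxon B, Taxon X, Taxon Z}.
elongate rostrum (state '1') occurs in Taxon C and Taxon J but conflicts with the nesting implied by the other characters — most parsimoniously interpreted as homoplasy.
enlarged canines: derived state '1' in Taxon B and Taxon X only — synapomorphy for {Taxon B, Taxon X}.
Most parsimonious ingroup topology: (Taxon J,(((Taxon B,Taxon X),Taxon Z),(Taxon C,Taxon P))).
Taxon J is sister to the clade containing all other ingroup taxa, so it is the earliest-diverging (most basal) ingroup lineage.

Taxon J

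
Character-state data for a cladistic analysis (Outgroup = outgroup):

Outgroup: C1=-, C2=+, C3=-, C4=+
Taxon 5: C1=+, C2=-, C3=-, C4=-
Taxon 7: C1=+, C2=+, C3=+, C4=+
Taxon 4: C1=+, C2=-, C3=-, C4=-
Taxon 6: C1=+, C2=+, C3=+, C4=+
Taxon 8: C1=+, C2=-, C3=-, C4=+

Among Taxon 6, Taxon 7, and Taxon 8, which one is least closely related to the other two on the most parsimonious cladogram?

Taxon 8

Character polarity is set by the outgroup: the derived state is whichever differs from the outgroup's state, so for C2, C4 the derived state is '-', and for the remaining characters it is '+'.
C1 (derived state '+') is shared by all ingroup taxa — unites the whole ingroup.
Only Taxon 4, Taxon 5, and Taxon 8 show the derived state '-' for C2, supporting them as a clade.
C3: derived state '+' in Taxon 6 and Taxon 7 only — synapomorphy for {Taxon 6, Taxon 7}.
C4: derived state '-' in Taxon 4 and Taxon 5 only — synapomorphy for {Taxon 4, Taxon 5}.
Most parsimonious ingroup topology: (((Taxon 5,Taxon 4),Taxon 8),(Taxon 7,Taxon 6)).
Taxon 7 and Taxon 6 share a more recent common ancestor with each other than either does with Taxon 8, so Taxon 8 is the least closely related of the three.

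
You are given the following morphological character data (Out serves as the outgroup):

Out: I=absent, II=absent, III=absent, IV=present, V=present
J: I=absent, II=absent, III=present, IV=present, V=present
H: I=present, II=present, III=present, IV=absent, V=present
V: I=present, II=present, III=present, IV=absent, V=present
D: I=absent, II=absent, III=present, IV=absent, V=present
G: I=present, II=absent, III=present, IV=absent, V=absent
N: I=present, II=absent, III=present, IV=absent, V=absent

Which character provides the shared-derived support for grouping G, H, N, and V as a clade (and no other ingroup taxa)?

Character polarity is set by the outgroup: the derived state is whichever differs from the outgroup's state, so for IV, V the derived state is 'absent', and for the remaining characters it is 'present'.
I: derived state 'present' in G, H, N, and V only — synapomorphy for {G, H, N, V}.
II: derived state 'present' in H and V only — synapomorphy for {H, V}.
III (derived state 'present') is shared by all ingroup taxa — unites the whole ingroup.
Only D, G, H, N, and V show the derived state 'absent' for IV, supporting them as a clade.
V: derived state 'absent' in G and N only — synapomorphy for {G, N}.
Most parsimonious ingroup topology: (J,(((H,V),(G,N)),D)).
The clade {G, H, N, V} is supported by I: its derived state 'present' occurs in exactly those taxa and in no other taxon (including the outgroup).

I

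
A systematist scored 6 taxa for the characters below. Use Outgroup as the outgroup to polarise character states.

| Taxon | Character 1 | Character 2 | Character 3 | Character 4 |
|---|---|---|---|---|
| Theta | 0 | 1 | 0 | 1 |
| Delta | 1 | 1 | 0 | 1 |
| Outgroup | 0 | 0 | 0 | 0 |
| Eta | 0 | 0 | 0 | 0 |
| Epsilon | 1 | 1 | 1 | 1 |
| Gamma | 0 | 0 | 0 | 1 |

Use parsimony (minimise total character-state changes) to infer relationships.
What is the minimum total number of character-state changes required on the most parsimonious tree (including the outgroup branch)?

The outgroup has state '0' for every character, so '1' is the derived state throughout.
Character 1: derived state '1' in Delta and Epsilon only — synapomorphy for {Delta, Epsilon}.
Only Delta, Epsilon, and Theta show the derived state '1' for Character 2, supporting them as a clade.
Character 3: derived state '1' in Epsilon only — an autapomorphy, so it tells us nothing about relationships among taxa.
Character 4: derived state '1' in Delta, Epsilon, Gamma, and Theta only — synapomorphy for {Delta, Epsilon, Gamma, Theta}.
Most parsimonious ingroup topology: (Eta,(Gamma,((Epsilon,Delta),Theta))).
Changes per character on this tree: Character 1: 1; Character 2: 1; Character 3: 1; Character 4: 1.
Total = 4.

4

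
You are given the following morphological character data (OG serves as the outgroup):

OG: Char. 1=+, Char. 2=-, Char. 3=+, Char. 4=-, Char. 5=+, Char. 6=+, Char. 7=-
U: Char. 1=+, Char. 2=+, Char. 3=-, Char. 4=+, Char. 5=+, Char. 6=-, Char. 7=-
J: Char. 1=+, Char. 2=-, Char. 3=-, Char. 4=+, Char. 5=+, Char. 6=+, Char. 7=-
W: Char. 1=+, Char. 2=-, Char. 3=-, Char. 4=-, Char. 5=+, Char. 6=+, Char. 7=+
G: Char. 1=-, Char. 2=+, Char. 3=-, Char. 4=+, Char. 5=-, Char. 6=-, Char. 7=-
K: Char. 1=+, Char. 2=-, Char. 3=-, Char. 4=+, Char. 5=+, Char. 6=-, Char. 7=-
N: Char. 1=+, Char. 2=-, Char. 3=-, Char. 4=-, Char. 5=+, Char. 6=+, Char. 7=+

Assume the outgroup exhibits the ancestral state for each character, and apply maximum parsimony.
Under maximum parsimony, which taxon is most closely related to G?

U

Character polarity is set by the outgroup: the derived state is whichever differs from the outgroup's state, so for Char. 1, Char. 3, Char. 5, Char. 6 the derived state is '-', and for the remaining characters it is '+'.
Char. 1 (derived state '-') is unique to G (autapomorphy; uninformative for grouping).
Char. 2: derived state '+' in G and U only — synapomorphy for {G, U}.
All ingroup taxa share the derived state '-' for Char. 3; it defines the ingroup but does not resolve relationships within it.
Char. 4 (derived state '+') is shared by G, J, K, and U — a synapomorphy uniting that clade.
Char. 5: derived state '-' in G only — an autapomorphy, so it tells us nothing about relationships among taxa.
Char. 6: derived state '-' in G, K, and U only — synapomorphy for {G, K, U}.
Char. 7: derived state '+' in N and W only — synapomorphy for {N, W}.
Most parsimonious ingroup topology: ((((U,G),K),J),(W,N)).
G and U form a cherry on this tree, so they are sister taxa.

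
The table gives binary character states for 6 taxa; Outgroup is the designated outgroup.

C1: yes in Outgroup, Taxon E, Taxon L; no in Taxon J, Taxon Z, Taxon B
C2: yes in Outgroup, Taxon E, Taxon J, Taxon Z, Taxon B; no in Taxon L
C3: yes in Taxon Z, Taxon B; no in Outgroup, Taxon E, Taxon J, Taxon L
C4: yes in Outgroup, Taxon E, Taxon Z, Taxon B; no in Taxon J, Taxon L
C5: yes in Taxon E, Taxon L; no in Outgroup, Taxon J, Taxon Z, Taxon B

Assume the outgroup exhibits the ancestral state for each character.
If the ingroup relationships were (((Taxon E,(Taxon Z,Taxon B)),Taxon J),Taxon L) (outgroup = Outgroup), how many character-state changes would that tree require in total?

8

Map each character onto (((Taxon E,(Taxon Z,Taxon B)),Taxon J),Taxon L) (rooted by Outgroup) and count the minimum state changes it requires (Fitch parsimony):
C1: 2; C2: 1; C3: 1; C4: 2; C5: 2.
Total tree length = 8.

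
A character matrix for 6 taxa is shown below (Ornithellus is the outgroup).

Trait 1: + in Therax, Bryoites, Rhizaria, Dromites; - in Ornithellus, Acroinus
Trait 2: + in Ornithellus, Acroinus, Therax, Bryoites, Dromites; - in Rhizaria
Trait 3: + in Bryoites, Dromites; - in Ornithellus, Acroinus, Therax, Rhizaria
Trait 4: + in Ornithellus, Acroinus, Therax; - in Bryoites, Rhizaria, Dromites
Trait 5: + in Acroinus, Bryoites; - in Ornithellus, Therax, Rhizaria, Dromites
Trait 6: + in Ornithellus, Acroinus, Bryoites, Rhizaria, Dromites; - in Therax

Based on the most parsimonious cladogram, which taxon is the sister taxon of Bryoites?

Dromites

Character polarity is set by the outgroup: the derived state is whichever differs from the outgroup's state, so for Trait 2, Trait 4, Trait 6 the derived state is '-', and for the remaining characters it is '+'.
Trait 1 (derived state '+') is shared by Bryoites, Dromites, Rhizaria, and Therax — a synapomorphy uniting that clade.
Trait 2 (derived state '-') is unique to Rhizaria (autapomorphy; uninformative for grouping).
Trait 3 (derived state '+') is shared by Bryoites and Dromites — a synapomorphy uniting that clade.
Trait 4 (derived state '-') is shared by Bryoites, Dromites, and Rhizaria — a synapomorphy uniting that clade.
Trait 5 groups Acroinus and Bryoites, which is incompatible with the clades supported by the remaining characters; treating it as convergent (homoplasy) costs fewer steps than any alternative tree.
Trait 6 (derived state '-') is unique to Therax (autapomorphy; uninformative for grouping).
Most parsimonious ingroup topology: (Acroinus,(Therax,((Bryoites,Dromites),Rhizaria))).
Bryoites and Dromites form a cherry on this tree, so they are sister taxa.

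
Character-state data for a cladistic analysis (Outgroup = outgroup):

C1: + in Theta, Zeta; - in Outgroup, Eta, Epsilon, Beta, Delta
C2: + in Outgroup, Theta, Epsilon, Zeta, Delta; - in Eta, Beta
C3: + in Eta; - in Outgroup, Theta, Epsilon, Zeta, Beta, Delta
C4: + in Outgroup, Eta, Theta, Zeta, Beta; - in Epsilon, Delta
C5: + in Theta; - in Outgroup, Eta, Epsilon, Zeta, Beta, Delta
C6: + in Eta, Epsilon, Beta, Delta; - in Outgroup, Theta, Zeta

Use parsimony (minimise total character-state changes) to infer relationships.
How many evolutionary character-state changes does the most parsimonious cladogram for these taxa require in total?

Character polarity is set by the outgroup: the derived state is whichever differs from the outgroup's state, so for C2, C4 the derived state is '-', and for the remaining characters it is '+'.
C1 (derived state '+') is shared by Theta and Zeta — a synapomorphy uniting that clade.
Only Beta and Eta show the derived state '-' for C2, supporting them as a clade.
C3: derived state '+' in Eta only — an autapomorphy, so it tells us nothing about relationships among taxa.
C4 (derived state '-') is shared by Delta and Epsilon — a synapomorphy uniting that clade.
C5 (derived state '+') is unique to Theta (autapomorphy; uninformative for grouping).
C6: derived state '+' in Beta, Delta, Epsilon, and Eta only — synapomorphy for {Beta, Delta, Epsilon, Eta}.
Most parsimonious ingroup topology: (((Eta,Beta),(Epsilon,Delta)),(Theta,Zeta)).
Changes per character on this tree: C1: 1; C2: 1; C3: 1; C4: 1; C5: 1; C6: 1.
Total = 6.

6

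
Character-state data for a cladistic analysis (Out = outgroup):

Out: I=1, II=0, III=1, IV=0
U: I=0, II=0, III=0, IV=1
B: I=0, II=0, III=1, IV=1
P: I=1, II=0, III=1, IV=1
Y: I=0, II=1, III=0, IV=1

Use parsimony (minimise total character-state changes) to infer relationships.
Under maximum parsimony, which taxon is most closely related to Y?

U

Character polarity is set by the outgroup: the derived state is whichever differs from the outgroup's state, so for I, III the derived state is '0', and for the remaining characters it is '1'.
Only B, U, and Y show the derived state '0' for I, supporting them as a clade.
II: derived state '1' in Y only — an autapomorphy, so it tells us nothing about relationships among taxa.
Only U and Y show the derived state '0' for III, supporting them as a clade.
IV (derived state '1') is shared by all ingroup taxa — unites the whole ingroup.
Most parsimonious ingroup topology: (((U,Y),B),P).
Y and U form a cherry on this tree, so they are sister taxa.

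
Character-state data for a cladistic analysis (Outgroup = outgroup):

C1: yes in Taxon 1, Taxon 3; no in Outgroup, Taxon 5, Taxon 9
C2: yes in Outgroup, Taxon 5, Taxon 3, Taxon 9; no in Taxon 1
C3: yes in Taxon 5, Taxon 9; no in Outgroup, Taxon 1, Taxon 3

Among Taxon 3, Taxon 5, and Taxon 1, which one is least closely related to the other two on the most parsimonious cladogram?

Character polarity is set by the outgroup: the derived state is whichever differs from the outgroup's state, so for C2 the derived state is 'no', and for the remaining characters it is 'yes'.
C1: derived state 'yes' in Taxon 1 and Taxon 3 only — synapomorphy for {Taxon 1, Taxon 3}.
C2 (derived state 'no') is unique to Taxon 1 (autapomorphy; uninformative for grouping).
Only Taxon 5 and Taxon 9 show the derived state 'yes' for C3, supporting them as a clade.
Most parsimonious ingroup topology: ((Taxon 5,Taxon 9),(Taxon 1,Taxon 3)).
Taxon 1 and Taxon 3 share a more recent common ancestor with each other than either does with Taxon 5, so Taxon 5 is the least closely related of the three.

Taxon 5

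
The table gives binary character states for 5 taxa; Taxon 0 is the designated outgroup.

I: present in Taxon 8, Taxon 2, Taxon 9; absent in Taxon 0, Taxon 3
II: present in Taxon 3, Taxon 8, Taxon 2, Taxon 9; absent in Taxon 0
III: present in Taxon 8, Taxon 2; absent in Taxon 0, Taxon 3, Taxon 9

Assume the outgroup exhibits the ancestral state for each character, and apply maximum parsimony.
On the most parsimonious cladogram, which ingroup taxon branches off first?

The outgroup has state 'absent' for every character, so 'present' is the derived state throughout.
Only Taxon 2, Taxon 8, and Taxon 9 show the derived state 'present' for I, supporting them as a clade.
All ingroup taxa share the derived state 'present' for II; it defines the ingroup but does not resolve relationships within it.
Only Taxon 2 and Taxon 8 show the derived state 'present' for III, supporting them as a clade.
Most parsimonious ingroup topology: (Taxon 3,((Taxon 8,Taxon 2),Taxon 9)).
Taxon 3 is sister to the clade containing all other ingroup taxa, so it is the earliest-diverging (most basal) ingroup lineage.

Taxon 3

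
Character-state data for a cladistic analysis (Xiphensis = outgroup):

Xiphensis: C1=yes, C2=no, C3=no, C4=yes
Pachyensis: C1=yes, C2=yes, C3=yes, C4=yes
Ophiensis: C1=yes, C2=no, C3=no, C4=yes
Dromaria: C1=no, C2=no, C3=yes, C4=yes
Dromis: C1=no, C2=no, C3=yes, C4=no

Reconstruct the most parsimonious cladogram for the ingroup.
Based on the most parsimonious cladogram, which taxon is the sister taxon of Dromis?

Dromaria

Character polarity is set by the outgroup: the derived state is whichever differs from the outgroup's state, so for C1, C4 the derived state is 'no', and for the remaining characters it is 'yes'.
C1: derived state 'no' in Dromaria and Dromis only — synapomorphy for {Dromaria, Dromis}.
C2 (derived state 'yes') is unique to Pachyensis (autapomorphy; uninformative for grouping).
Only Dromaria, Dromis, and Pachyensis show the derived state 'yes' for C3, supporting them as a clade.
C4 (derived state 'no') is unique to Dromis (autapomorphy; uninformative for grouping).
Most parsimonious ingroup topology: ((Pachyensis,(Dromaria,Dromis)),Ophiensis).
Dromis and Dromaria form a cherry on this tree, so they are sister taxa.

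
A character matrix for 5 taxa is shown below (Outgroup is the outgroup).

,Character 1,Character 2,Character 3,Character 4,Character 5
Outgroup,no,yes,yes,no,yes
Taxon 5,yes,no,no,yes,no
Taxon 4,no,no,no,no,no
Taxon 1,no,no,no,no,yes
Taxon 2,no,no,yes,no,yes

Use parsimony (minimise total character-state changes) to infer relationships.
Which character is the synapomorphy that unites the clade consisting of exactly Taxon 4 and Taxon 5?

Character polarity is set by the outgroup: the derived state is whichever differs from the outgroup's state, so for Character 2, Character 3, Character 5 the derived state is 'no', and for the remaining characters it is 'yes'.
Character 1: derived state 'yes' in Taxon 5 only — an autapomorphy, so it tells us nothing about relationships among taxa.
Character 2 (derived state 'no') is shared by all ingroup taxa — unites the whole ingroup.
Only Taxon 1, Taxon 4, and Taxon 5 show the derived state 'no' for Character 3, supporting them as a clade.
Character 4 (derived state 'yes') is unique to Taxon 5 (autapomorphy; uninformative for grouping).
Only Taxon 4 and Taxon 5 show the derived state 'no' for Character 5, supporting them as a clade.
Most parsimonious ingroup topology: (((Taxon 5,Taxon 4),Taxon 1),Taxon 2).
The clade {Taxon 4, Taxon 5} is supported by Character 5: its derived state 'no' occurs in exactly those taxa and in no other taxon (including the outgroup).

Character 5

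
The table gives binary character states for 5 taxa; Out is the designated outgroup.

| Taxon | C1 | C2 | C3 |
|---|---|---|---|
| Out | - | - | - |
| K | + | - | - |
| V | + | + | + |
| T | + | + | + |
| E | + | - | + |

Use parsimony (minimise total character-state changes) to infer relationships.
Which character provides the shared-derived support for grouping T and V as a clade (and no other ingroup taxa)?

The outgroup has state '-' for every character, so '+' is the derived state throughout.
C1 (derived state '+') is shared by all ingroup taxa — unites the whole ingroup.
C2: derived state '+' in T and V only — synapomorphy for {T, V}.
C3: derived state '+' in E, T, and V only — synapomorphy for {E, T, V}.
Most parsimonious ingroup topology: (K,((V,T),E)).
The clade {T, V} is supported by C2: its derived state '+' occurs in exactly those taxa and in no other taxon (including the outgroup).

C2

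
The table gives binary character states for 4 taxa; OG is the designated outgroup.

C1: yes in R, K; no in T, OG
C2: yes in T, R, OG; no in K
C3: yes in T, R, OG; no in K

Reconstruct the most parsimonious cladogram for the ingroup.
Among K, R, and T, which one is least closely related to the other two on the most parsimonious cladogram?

T

Character polarity is set by the outgroup: the derived state is whichever differs from the outgroup's state, so for C2, C3 the derived state is 'no', and for the remaining characters it is 'yes'.
Only K and R show the derived state 'yes' for C1, supporting them as a clade.
C2: derived state 'no' in K only — an autapomorphy, so it tells us nothing about relationships among taxa.
C3 (derived state 'no') is unique to K (autapomorphy; uninformative for grouping).
Most parsimonious ingroup topology: ((K,R),T).
R and K share a more recent common ancestor with each other than either does with T, so T is the least closely related of the three.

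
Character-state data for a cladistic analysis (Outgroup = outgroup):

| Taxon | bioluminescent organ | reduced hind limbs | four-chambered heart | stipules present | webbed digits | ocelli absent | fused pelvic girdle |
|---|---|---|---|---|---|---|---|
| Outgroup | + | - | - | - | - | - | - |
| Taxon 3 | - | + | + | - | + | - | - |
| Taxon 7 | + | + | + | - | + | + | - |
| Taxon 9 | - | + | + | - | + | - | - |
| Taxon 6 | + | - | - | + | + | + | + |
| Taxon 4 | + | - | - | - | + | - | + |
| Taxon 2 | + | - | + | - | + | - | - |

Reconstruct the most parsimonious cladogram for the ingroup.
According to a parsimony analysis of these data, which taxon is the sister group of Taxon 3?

Taxon 9

Character polarity is set by the outgroup: the derived state is whichever differs from the outgroup's state, so for bioluminescent organ the derived state is '-', and for the remaining characters it is '+'.
bioluminescent organ: derived state '-' in Taxon 3 and Taxon 9 only — synapomorphy for {Taxon 3, Taxon 9}.
reduced hind limbs (derived state '+') is shared by Taxon 3, Taxon 7, and Taxon 9 — a synapomorphy uniting that clade.
Only Taxon 2, Taxon 3, Taxon 7, and Taxon 9 show the derived state '+' for four-chambered heart, supporting them as a clade.
stipules present (derived state '+') is unique to Taxon 6 (autapomorphy; uninformative for grouping).
All ingroup taxa share the derived state '+' for webbed digits; it defines the ingroup but does not resolve relationships within it.
ocelli absent groups Taxon 6 and Taxon 7, which is incompatible with the clades supported by the remaining characters; treating it as convergent (homoplasy) costs fewer steps than any alternative tree.
fused pelvic girdle: derived state '+' in Taxon 4 and Taxon 6 only — synapomorphy for {Taxon 4, Taxon 6}.
Most parsimonious ingroup topology: ((((Taxon 3,Taxon 9),Taxon 7),Taxon 2),(Taxon 6,Taxon 4)).
Taxon 3 and Taxon 9 form a cherry on this tree, so they are sister taxa.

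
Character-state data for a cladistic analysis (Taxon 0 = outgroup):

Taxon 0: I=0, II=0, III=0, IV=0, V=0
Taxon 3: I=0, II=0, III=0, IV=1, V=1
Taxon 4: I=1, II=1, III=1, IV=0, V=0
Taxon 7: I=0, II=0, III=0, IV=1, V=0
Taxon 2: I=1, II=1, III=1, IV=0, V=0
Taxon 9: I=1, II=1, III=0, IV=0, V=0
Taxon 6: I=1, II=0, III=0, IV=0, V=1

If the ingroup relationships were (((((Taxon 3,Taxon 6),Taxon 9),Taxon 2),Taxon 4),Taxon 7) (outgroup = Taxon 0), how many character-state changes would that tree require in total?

9

Map each character onto (((((Taxon 3,Taxon 6),Taxon 9),Taxon 2),Taxon 4),Taxon 7) (rooted by Taxon 0) and count the minimum state changes it requires (Fitch parsimony):
I: 2; II: 2; III: 2; IV: 2; V: 1.
Total tree length = 9.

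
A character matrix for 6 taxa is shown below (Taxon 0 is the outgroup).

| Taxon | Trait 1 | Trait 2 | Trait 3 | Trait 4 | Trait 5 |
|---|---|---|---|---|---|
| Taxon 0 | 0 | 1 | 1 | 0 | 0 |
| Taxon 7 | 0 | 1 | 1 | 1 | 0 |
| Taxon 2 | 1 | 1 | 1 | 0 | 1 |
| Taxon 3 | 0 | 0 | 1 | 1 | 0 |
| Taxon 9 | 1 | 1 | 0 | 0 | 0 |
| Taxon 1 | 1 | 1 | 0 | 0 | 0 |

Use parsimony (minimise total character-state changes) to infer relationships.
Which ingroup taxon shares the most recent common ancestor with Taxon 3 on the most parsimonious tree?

Taxon 7

Character polarity is set by the outgroup: the derived state is whichever differs from the outgroup's state, so for Trait 2, Trait 3 the derived state is '0', and for the remaining characters it is '1'.
Trait 1: derived state '1' in Taxon 1, Taxon 2, and Taxon 9 only — synapomorphy for {Taxon 1, Taxon 2, Taxon 9}.
Trait 2 (derived state '0') is unique to Taxon 3 (autapomorphy; uninformative for grouping).
Trait 3: derived state '0' in Taxon 1 and Taxon 9 only — synapomorphy for {Taxon 1, Taxon 9}.
Trait 4: derived state '1' in Taxon 3 and Taxon 7 only — synapomorphy for {Taxon 3, Taxon 7}.
Trait 5 (derived state '1') is unique to Taxon 2 (autapomorphy; uninformative for grouping).
Most parsimonious ingroup topology: ((Taxon 7,Taxon 3),(Taxon 2,(Taxon 9,Taxon 1))).
Taxon 3 and Taxon 7 form a cherry on this tree, so they are sister taxa.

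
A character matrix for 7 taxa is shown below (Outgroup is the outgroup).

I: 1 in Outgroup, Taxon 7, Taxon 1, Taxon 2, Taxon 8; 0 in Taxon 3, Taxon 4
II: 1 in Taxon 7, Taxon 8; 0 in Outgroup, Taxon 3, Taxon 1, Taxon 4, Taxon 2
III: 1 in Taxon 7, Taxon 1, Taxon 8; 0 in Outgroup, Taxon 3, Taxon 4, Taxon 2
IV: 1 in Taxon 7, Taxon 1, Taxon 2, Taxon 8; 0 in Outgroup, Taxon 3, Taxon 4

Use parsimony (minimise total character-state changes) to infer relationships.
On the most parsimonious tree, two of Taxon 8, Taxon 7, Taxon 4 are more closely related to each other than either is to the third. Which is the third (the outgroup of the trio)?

Taxon 4

Character polarity is set by the outgroup: the derived state is whichever differs from the outgroup's state, so for I the derived state is '0', and for the remaining characters it is '1'.
I: derived state '0' in Taxon 3 and Taxon 4 only — synapomorphy for {Taxon 3, Taxon 4}.
II: derived state '1' in Taxon 7 and Taxon 8 only — synapomorphy for {Taxon 7, Taxon 8}.
III: derived state '1' in Taxon 1, Taxon 7, and Taxon 8 only — synapomorphy for {Taxon 1, Taxon 7, Taxon 8}.
IV (derived state '1') is shared by Taxon 1, Taxon 2, Taxon 7, and Taxon 8 — a synapomorphy uniting that clade.
Most parsimonious ingroup topology: ((((Taxon 7,Taxon 8),Taxon 1),Taxon 2),(Taxon 3,Taxon 4)).
Taxon 8 and Taxon 7 share a more recent common ancestor with each other than either does with Taxon 4, so Taxon 4 is the least closely related of the three.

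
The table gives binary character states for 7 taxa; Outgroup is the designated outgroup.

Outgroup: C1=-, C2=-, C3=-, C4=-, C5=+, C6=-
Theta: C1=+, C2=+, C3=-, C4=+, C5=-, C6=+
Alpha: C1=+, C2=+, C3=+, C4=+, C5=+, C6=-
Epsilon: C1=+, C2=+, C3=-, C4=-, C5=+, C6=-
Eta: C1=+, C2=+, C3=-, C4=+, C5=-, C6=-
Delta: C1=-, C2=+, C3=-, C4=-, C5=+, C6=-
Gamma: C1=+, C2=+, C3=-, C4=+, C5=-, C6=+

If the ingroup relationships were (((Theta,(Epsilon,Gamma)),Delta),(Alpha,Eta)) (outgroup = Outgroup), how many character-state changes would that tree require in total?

Map each character onto (((Theta,(Epsilon,Gamma)),Delta),(Alpha,Eta)) (rooted by Outgroup) and count the minimum state changes it requires (Fitch parsimony):
C1: 2; C2: 1; C3: 1; C4: 3; C5: 3; C6: 2.
Total tree length = 12.

12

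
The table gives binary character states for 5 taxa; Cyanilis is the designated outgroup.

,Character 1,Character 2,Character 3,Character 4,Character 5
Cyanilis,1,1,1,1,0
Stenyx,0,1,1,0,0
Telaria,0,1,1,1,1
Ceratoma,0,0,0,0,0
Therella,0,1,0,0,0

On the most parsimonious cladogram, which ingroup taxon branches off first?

Telaria

Character polarity is set by the outgroup: the derived state is whichever differs from the outgroup's state, so for Character 1, Character 2, Character 3, Character 4 the derived state is '0', and for the remaining characters it is '1'.
Character 1 (derived state '0') is shared by all ingroup taxa — unites the whole ingroup.
Character 2 (derived state '0') is unique to Ceratoma (autapomorphy; uninformative for grouping).
Character 3 (derived state '0') is shared by Ceratoma and Therella — a synapomorphy uniting that clade.
Character 4 (derived state '0') is shared by Ceratoma, Stenyx, and Therella — a synapomorphy uniting that clade.
Character 5: derived state '1' in Telaria only — an autapomorphy, so it tells us nothing about relationships among taxa.
Most parsimonious ingroup topology: ((Stenyx,(Ceratoma,Therella)),Telaria).
Telaria is sister to the clade containing all other ingroup taxa, so it is the earliest-diverging (most basal) ingroup lineage.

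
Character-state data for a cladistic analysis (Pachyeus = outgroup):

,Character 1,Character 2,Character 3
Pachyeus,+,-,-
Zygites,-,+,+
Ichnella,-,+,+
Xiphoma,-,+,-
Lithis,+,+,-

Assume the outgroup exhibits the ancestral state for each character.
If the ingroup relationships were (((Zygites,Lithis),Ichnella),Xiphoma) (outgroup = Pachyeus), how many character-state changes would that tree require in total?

Map each character onto (((Zygites,Lithis),Ichnella),Xiphoma) (rooted by Pachyeus) and count the minimum state changes it requires (Fitch parsimony):
Character 1: 2; Character 2: 1; Character 3: 2.
Total tree length = 5.

5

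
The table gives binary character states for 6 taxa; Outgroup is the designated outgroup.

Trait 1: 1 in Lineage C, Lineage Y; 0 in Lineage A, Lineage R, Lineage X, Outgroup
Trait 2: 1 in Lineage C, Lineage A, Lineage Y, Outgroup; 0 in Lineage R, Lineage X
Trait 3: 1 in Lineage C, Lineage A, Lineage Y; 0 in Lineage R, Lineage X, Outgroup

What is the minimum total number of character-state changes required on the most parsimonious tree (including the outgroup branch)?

3

Character polarity is set by the outgroup: the derived state is whichever differs from the outgroup's state, so for Trait 2 the derived state is '0', and for the remaining characters it is '1'.
Only Lineage C and Lineage Y show the derived state '1' for Trait 1, supporting them as a clade.
Only Lineage R and Lineage X show the derived state '0' for Trait 2, supporting them as a clade.
Trait 3 (derived state '1') is shared by Lineage A, Lineage C, and Lineage Y — a synapomorphy uniting that clade.
Most parsimonious ingroup topology: (((Lineage C,Lineage Y),Lineage A),(Lineage X,Lineage R)).
Changes per character on this tree: Trait 1: 1; Trait 2: 1; Trait 3: 1.
Total = 3.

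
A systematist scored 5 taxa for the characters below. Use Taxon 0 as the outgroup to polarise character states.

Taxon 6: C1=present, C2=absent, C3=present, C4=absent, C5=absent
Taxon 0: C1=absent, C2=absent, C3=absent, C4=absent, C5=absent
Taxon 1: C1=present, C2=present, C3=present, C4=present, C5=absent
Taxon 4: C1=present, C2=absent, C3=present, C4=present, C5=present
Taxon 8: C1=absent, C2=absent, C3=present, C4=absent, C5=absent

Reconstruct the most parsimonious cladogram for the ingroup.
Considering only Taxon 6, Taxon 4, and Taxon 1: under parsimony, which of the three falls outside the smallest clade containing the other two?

The outgroup has state 'absent' for every character, so 'present' is the derived state throughout.
C1 (derived state 'present') is shared by Taxon 1, Taxon 4, and Taxon 6 — a synapomorphy uniting that clade.
C2 (derived state 'present') is unique to Taxon 1 (autapomorphy; uninformative for grouping).
All ingroup taxa share the derived state 'present' for C3; it defines the ingroup but does not resolve relationships within it.
C4 (derived state 'present') is shared by Taxon 1 and Taxon 4 — a synapomorphy uniting that clade.
C5: derived state 'present' in Taxon 4 only — an autapomorphy, so it tells us nothing about relationships among taxa.
Most parsimonious ingroup topology: (((Taxon 1,Taxon 4),Taxon 6),Taxon 8).
Taxon 1 and Taxon 4 share a more recent common ancestor with each other than either does with Taxon 6, so Taxon 6 is the least closely related of the three.

Taxon 6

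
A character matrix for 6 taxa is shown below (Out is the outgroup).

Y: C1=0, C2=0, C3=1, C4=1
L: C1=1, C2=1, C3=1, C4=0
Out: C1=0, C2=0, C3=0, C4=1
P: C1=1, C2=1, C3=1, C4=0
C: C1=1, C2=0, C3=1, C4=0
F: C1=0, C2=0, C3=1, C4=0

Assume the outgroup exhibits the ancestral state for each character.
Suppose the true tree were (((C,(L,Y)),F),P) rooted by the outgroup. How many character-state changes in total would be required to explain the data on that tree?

Map each character onto (((C,(L,Y)),F),P) (rooted by Out) and count the minimum state changes it requires (Fitch parsimony):
C1: 3; C2: 2; C3: 1; C4: 2.
Total tree length = 8.

8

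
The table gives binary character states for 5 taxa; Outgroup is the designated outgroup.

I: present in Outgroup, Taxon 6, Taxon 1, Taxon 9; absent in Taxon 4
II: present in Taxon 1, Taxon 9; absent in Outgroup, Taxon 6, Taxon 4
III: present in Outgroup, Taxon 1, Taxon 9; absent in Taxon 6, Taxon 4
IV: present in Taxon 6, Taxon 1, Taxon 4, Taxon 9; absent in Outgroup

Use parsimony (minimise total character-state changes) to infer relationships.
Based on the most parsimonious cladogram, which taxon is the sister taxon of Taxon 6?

Character polarity is set by the outgroup: the derived state is whichever differs from the outgroup's state, so for I, III the derived state is 'absent', and for the remaining characters it is 'present'.
I: derived state 'absent' in Taxon 4 only — an autapomorphy, so it tells us nothing about relationships among taxa.
Only Taxon 1 and Taxon 9 show the derived state 'present' for II, supporting them as a clade.
III: derived state 'absent' in Taxon 4 and Taxon 6 only — synapomorphy for {Taxon 4, Taxon 6}.
All ingroup taxa share the derived state 'present' for IV; it defines the ingroup but does not resolve relationships within it.
Most parsimonious ingroup topology: ((Taxon 6,Taxon 4),(Taxon 1,Taxon 9)).
Taxon 6 and Taxon 4 form a cherry on this tree, so they are sister taxa.

Taxon 4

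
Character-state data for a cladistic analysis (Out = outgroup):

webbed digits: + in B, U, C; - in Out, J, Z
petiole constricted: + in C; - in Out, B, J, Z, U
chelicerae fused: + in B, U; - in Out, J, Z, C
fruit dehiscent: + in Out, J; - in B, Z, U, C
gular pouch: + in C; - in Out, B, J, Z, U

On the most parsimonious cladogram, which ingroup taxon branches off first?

J

Character polarity is set by the outgroup: the derived state is whichever differs from the outgroup's state, so for fruit dehiscent the derived state is '-', and for the remaining characters it is '+'.
Only B, C, and U show the derived state '+' for webbed digits, supporting them as a clade.
petiole constricted: derived state '+' in C only — an autapomorphy, so it tells us nothing about relationships among taxa.
chelicerae fused (derived state '+') is shared by B and U — a synapomorphy uniting that clade.
fruit dehiscent (derived state '-') is shared by B, C, U, and Z — a synapomorphy uniting that clade.
gular pouch (derived state '+') is unique to C (autapomorphy; uninformative for grouping).
Most parsimonious ingroup topology: ((((B,U),C),Z),J).
J is sister to the clade containing all other ingroup taxa, so it is the earliest-diverging (most basal) ingroup lineage.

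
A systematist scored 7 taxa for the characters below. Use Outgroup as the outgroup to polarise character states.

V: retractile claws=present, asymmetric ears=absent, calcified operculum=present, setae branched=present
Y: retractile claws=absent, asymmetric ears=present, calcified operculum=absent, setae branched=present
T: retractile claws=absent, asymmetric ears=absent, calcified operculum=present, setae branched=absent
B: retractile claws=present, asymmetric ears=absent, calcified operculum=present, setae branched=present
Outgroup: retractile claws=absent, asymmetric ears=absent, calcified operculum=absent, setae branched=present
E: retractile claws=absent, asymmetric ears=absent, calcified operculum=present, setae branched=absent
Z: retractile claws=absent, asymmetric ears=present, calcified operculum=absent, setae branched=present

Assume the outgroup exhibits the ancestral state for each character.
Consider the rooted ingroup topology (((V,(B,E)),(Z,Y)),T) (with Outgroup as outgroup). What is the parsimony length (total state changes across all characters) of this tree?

Map each character onto (((V,(B,E)),(Z,Y)),T) (rooted by Outgroup) and count the minimum state changes it requires (Fitch parsimony):
retractile claws: 2; asymmetric ears: 1; calcified operculum: 2; setae branched: 2.
Total tree length = 7.

7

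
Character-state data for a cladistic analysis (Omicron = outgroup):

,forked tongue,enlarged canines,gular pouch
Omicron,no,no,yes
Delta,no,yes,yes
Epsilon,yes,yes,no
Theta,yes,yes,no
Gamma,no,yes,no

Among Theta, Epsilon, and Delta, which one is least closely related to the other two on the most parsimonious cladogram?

Delta

Character polarity is set by the outgroup: the derived state is whichever differs from the outgroup's state, so for gular pouch the derived state is 'no', and for the remaining characters it is 'yes'.
Only Epsilon and Theta show the derived state 'yes' for forked tongue, supporting them as a clade.
All ingroup taxa share the derived state 'yes' for enlarged canines; it defines the ingroup but does not resolve relationships within it.
gular pouch (derived state 'no') is shared by Epsilon, Gamma, and Theta — a synapomorphy uniting that clade.
Most parsimonious ingroup topology: (Delta,((Epsilon,Theta),Gamma)).
Epsilon and Theta share a more recent common ancestor with each other than either does with Delta, so Delta is the least closely related of the three.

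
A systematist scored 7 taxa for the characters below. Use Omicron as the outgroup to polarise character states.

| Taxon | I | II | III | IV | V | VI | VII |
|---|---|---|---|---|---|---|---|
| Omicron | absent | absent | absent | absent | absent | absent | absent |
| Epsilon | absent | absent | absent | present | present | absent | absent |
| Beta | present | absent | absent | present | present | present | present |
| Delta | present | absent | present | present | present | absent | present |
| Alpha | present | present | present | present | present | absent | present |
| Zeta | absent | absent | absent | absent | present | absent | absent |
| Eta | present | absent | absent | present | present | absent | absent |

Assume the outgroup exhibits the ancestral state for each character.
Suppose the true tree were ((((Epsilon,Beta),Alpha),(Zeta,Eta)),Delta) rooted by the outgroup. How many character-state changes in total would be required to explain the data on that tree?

13

Map each character onto ((((Epsilon,Beta),Alpha),(Zeta,Eta)),Delta) (rooted by Omicron) and count the minimum state changes it requires (Fitch parsimony):
I: 3; II: 1; III: 2; IV: 2; V: 1; VI: 1; VII: 3.
Total tree length = 13.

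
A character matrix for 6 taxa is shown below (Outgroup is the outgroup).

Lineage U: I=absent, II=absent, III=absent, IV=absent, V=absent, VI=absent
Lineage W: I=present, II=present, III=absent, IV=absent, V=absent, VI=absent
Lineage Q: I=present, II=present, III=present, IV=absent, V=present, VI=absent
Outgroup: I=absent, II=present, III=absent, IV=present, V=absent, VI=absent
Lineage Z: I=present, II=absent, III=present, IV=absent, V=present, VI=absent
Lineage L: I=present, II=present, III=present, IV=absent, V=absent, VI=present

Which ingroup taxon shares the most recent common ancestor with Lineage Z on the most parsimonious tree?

Lineage Q

Character polarity is set by the outgroup: the derived state is whichever differs from the outgroup's state, so for II, IV the derived state is 'absent', and for the remaining characters it is 'present'.
Only Lineage L, Lineage Q, Lineage W, and Lineage Z show the derived state 'present' for I, supporting them as a clade.
II groups Lineage U and Lineage Z, which is incompatible with the clades supported by the remaining characters; treating it as convergent (homoplasy) costs fewer steps than any alternative tree.
III: derived state 'present' in Lineage L, Lineage Q, and Lineage Z only — synapomorphy for {Lineage L, Lineage Q, Lineage Z}.
All ingroup taxa share the derived state 'absent' for IV; it defines the ingroup but does not resolve relationships within it.
V: derived state 'present' in Lineage Q and Lineage Z only — synapomorphy for {Lineage Q, Lineage Z}.
VI: derived state 'present' in Lineage L only — an autapomorphy, so it tells us nothing about relationships among taxa.
Most parsimonious ingroup topology: ((((Lineage Q,Lineage Z),Lineage L),Lineage W),Lineage U).
Lineage Z and Lineage Q form a cherry on this tree, so they are sister taxa.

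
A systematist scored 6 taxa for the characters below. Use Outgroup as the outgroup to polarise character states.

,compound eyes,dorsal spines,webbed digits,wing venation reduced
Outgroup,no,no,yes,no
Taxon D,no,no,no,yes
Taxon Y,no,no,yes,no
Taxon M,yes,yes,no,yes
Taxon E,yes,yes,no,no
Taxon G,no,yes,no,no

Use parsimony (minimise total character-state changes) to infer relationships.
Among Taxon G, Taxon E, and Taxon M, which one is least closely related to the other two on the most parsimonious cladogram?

Character polarity is set by the outgroup: the derived state is whichever differs from the outgroup's state, so for webbed digits the derived state is 'no', and for the remaining characters it is 'yes'.
compound eyes (derived state 'yes') is shared by Taxon E and Taxon M — a synapomorphy uniting that clade.
Only Taxon E, Taxon G, and Taxon M show the derived state 'yes' for dorsal spines, supporting them as a clade.
webbed digits (derived state 'no') is shared by Taxon D, Taxon E, Taxon G, and Taxon M — a synapomorphy uniting that clade.
wing venation reduced groups Taxon D and Taxon M, which is incompatible with the clades supported by the remaining characters; treating it as convergent (homoplasy) costs fewer steps than any alternative tree.
Most parsimonious ingroup topology: ((Taxon D,(Taxon G,(Taxon M,Taxon E))),Taxon Y).
Taxon M and Taxon E share a more recent common ancestor with each other than either does with Taxon G, so Taxon G is the least closely related of the three.

Taxon G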